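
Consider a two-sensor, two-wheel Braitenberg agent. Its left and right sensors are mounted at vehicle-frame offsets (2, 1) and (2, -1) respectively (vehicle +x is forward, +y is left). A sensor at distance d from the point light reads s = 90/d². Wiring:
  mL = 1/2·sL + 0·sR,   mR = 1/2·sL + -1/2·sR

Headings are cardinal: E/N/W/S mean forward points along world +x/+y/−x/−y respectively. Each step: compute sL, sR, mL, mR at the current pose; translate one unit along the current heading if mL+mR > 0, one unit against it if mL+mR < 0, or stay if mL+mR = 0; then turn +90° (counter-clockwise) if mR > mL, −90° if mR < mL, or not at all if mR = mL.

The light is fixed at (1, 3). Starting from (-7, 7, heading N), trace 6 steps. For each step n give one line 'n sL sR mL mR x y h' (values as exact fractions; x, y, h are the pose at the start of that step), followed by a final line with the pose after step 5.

0 10/13 18/17 5/13 -32/221 -7 7 N
1 5/4 45/26 5/8 -25/104 -7 8 E
2 2 90/73 1 28/73 -6 8 S
3 1 45/53 1/2 4/53 -6 7 W
4 10/13 18/17 5/13 -32/221 -7 7 N
5 5/4 45/26 5/8 -25/104 -7 8 E
final -6 8 S

n=0: pose=(-7,7,N); sL=10/13, sR=18/17; mL=5/13, mR=-32/221; mL+mR=53/221 → advance +1; mR−mL=-9/17 → turn -1·90°
n=1: pose=(-7,8,E); sL=5/4, sR=45/26; mL=5/8, mR=-25/104; mL+mR=5/13 → advance +1; mR−mL=-45/52 → turn -1·90°
n=2: pose=(-6,8,S); sL=2, sR=90/73; mL=1, mR=28/73; mL+mR=101/73 → advance +1; mR−mL=-45/73 → turn -1·90°
n=3: pose=(-6,7,W); sL=1, sR=45/53; mL=1/2, mR=4/53; mL+mR=61/106 → advance +1; mR−mL=-45/106 → turn -1·90°
n=4: pose=(-7,7,N); sL=10/13, sR=18/17; mL=5/13, mR=-32/221; mL+mR=53/221 → advance +1; mR−mL=-9/17 → turn -1·90°
n=5: pose=(-7,8,E); sL=5/4, sR=45/26; mL=5/8, mR=-25/104; mL+mR=5/13 → advance +1; mR−mL=-45/52 → turn -1·90°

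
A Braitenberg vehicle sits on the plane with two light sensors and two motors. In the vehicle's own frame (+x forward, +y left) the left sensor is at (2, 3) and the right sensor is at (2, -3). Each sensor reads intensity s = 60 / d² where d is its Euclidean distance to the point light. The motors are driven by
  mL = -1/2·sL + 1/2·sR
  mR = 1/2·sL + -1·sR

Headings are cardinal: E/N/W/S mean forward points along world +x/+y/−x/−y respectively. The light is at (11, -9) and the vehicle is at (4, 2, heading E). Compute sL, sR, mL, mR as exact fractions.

left sensor world pos  = (6, 5); dL² = 221
right sensor world pos = (6, -1); dR² = 89
sL = 60/221 = 60/221
sR = 60/89 = 60/89
mL = -1/2·sL + 1/2·sR = 3960/19669
mR = 1/2·sL + -1·sR = -10590/19669

60/221 60/89 3960/19669 -10590/19669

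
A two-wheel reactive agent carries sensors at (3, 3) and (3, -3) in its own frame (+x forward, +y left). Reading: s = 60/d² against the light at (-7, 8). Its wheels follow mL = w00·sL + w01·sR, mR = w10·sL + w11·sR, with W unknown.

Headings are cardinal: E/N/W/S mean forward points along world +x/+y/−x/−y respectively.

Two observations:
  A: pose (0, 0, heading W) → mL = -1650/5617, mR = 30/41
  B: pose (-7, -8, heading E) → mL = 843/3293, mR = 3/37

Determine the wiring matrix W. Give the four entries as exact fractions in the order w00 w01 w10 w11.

1 -1/2 0 1/2

obs A: pose=(0,0,W) → sL=60/137, sR=60/41, mL=-1650/5617, mR=30/41
obs B: pose=(-7,-8,E) → sL=30/89, sR=6/37, mL=843/3293, mR=3/37
sensor matrix S = [[60/137, 60/41], [30/89, 6/37]]; det S = -7810560/18496781
solve [mL_A; mL_B] = S·[w00; w01] and [mR_A; mR_B] = S·[w10; w11]:
  w00 = 1, w01 = -1/2, w10 = 0, w11 = 1/2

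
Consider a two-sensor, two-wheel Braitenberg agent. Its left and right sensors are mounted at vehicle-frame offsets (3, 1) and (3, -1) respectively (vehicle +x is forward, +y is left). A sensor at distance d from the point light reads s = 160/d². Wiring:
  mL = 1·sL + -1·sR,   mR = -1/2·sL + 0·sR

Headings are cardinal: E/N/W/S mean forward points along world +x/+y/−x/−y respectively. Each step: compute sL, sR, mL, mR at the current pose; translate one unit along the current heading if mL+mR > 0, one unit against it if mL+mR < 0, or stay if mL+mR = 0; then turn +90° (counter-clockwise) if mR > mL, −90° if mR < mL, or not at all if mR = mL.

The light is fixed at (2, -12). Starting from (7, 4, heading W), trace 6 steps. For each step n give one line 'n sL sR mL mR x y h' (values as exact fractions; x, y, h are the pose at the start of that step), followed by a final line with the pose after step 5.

n=0: pose=(7,4,W); sL=160/229, sR=160/293; mL=10240/67097, mR=-80/229; mL+mR=-13200/67097 → advance -1; mR−mL=-33680/67097 → turn -1·90°
n=1: pose=(8,4,N); sL=80/193, sR=16/41; mL=192/7913, mR=-40/193; mL+mR=-1448/7913 → advance -1; mR−mL=-1832/7913 → turn -1·90°
n=2: pose=(8,3,E); sL=160/337, sR=160/277; mL=-9600/93349, mR=-80/337; mL+mR=-31760/93349 → advance -1; mR−mL=-12560/93349 → turn -1·90°
n=3: pose=(7,3,S); sL=8/9, sR=1; mL=-1/9, mR=-4/9; mL+mR=-5/9 → advance -1; mR−mL=-1/3 → turn -1·90°
n=4: pose=(7,4,W); sL=160/229, sR=160/293; mL=10240/67097, mR=-80/229; mL+mR=-13200/67097 → advance -1; mR−mL=-33680/67097 → turn -1·90°
n=5: pose=(8,4,N); sL=80/193, sR=16/41; mL=192/7913, mR=-40/193; mL+mR=-1448/7913 → advance -1; mR−mL=-1832/7913 → turn -1·90°

0 160/229 160/293 10240/67097 -80/229 7 4 W
1 80/193 16/41 192/7913 -40/193 8 4 N
2 160/337 160/277 -9600/93349 -80/337 8 3 E
3 8/9 1 -1/9 -4/9 7 3 S
4 160/229 160/293 10240/67097 -80/229 7 4 W
5 80/193 16/41 192/7913 -40/193 8 4 N
final 8 3 E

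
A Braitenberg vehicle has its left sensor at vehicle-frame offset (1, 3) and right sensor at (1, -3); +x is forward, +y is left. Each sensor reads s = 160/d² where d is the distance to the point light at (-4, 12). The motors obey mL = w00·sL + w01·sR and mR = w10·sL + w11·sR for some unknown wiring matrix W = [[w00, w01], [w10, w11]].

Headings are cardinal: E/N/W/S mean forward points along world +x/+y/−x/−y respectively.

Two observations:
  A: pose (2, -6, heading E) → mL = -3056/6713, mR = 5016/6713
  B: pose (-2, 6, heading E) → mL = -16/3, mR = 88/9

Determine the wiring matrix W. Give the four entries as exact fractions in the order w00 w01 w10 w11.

obs A: pose=(2,-6,E) → sL=80/137, sR=16/49, mL=-3056/6713, mR=5016/6713
obs B: pose=(-2,6,E) → sL=80/9, sR=16/9, mL=-16/3, mR=88/9
sensor matrix S = [[80/137, 16/49], [80/9, 16/9]]; det S = -112640/60417
solve [mL_A; mL_B] = S·[w00; w01] and [mR_A; mR_B] = S·[w10; w11]:
  w00 = -1/2, w01 = -1/2, w10 = 1, w11 = 1/2

-1/2 -1/2 1 1/2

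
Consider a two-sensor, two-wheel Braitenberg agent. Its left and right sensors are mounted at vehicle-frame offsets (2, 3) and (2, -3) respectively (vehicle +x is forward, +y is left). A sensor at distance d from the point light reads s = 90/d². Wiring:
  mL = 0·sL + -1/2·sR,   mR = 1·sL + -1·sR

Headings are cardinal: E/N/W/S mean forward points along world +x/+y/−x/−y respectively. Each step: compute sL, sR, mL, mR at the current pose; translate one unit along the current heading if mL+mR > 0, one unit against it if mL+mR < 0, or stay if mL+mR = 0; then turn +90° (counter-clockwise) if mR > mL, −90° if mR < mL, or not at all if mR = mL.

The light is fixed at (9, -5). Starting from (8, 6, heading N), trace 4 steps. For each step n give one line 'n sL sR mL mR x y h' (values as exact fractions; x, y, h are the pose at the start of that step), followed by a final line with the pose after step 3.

0 18/37 90/173 -45/173 -216/6401 8 6 N
1 45/29 45/89 -45/178 2700/2581 8 5 W
2 18/13 90/89 -45/89 432/1157 7 5 S
3 45/98 45/32 -45/64 -1485/1568 7 6 E
final 6 6 S

n=0: pose=(8,6,N); sL=18/37, sR=90/173; mL=-45/173, mR=-216/6401; mL+mR=-1881/6401 → advance -1; mR−mL=1449/6401 → turn +1·90°
n=1: pose=(8,5,W); sL=45/29, sR=45/89; mL=-45/178, mR=2700/2581; mL+mR=4095/5162 → advance +1; mR−mL=6705/5162 → turn +1·90°
n=2: pose=(7,5,S); sL=18/13, sR=90/89; mL=-45/89, mR=432/1157; mL+mR=-153/1157 → advance -1; mR−mL=1017/1157 → turn +1·90°
n=3: pose=(7,6,E); sL=45/98, sR=45/32; mL=-45/64, mR=-1485/1568; mL+mR=-5175/3136 → advance -1; mR−mL=-765/3136 → turn -1·90°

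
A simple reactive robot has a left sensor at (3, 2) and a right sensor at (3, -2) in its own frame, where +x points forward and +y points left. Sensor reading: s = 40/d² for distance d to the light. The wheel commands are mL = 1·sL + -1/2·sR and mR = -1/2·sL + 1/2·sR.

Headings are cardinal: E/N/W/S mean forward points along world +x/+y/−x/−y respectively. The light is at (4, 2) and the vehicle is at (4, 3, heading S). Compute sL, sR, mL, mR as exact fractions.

5 5 5/2 0

left sensor world pos  = (6, 0); dL² = 8
right sensor world pos = (2, 0); dR² = 8
sL = 40/8 = 5
sR = 40/8 = 5
mL = 1·sL + -1/2·sR = 5/2
mR = -1/2·sL + 1/2·sR = 0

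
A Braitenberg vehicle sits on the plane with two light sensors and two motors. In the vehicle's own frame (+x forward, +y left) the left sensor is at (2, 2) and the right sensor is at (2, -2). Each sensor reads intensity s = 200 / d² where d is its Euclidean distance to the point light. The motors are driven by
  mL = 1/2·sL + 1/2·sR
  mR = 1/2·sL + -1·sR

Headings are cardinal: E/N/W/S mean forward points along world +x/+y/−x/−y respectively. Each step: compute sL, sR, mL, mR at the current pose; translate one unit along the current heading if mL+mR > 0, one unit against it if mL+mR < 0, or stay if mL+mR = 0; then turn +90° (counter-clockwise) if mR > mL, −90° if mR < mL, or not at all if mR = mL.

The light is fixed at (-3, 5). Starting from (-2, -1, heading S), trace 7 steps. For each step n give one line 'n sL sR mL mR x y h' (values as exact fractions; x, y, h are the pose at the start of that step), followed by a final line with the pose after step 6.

0 200/73 40/13 2760/949 -1620/949 -2 -1 S
1 100/41 100/13 2700/533 -3450/533 -2 -2 W
2 8 200/41 264/41 -36/41 -1 -2 N
3 25/4 5/2 35/8 5/8 -1 -1 E
4 200/89 40/13 3080/1157 -2260/1157 0 -1 S
5 100/41 100/13 2700/533 -3450/533 0 -2 W
6 200/29 200/61 9000/1769 300/1769 1 -2 N
final 1 -1 E

n=0: pose=(-2,-1,S); sL=200/73, sR=40/13; mL=2760/949, mR=-1620/949; mL+mR=1140/949 → advance +1; mR−mL=-60/13 → turn -1·90°
n=1: pose=(-2,-2,W); sL=100/41, sR=100/13; mL=2700/533, mR=-3450/533; mL+mR=-750/533 → advance -1; mR−mL=-150/13 → turn -1·90°
n=2: pose=(-1,-2,N); sL=8, sR=200/41; mL=264/41, mR=-36/41; mL+mR=228/41 → advance +1; mR−mL=-300/41 → turn -1·90°
n=3: pose=(-1,-1,E); sL=25/4, sR=5/2; mL=35/8, mR=5/8; mL+mR=5 → advance +1; mR−mL=-15/4 → turn -1·90°
n=4: pose=(0,-1,S); sL=200/89, sR=40/13; mL=3080/1157, mR=-2260/1157; mL+mR=820/1157 → advance +1; mR−mL=-60/13 → turn -1·90°
n=5: pose=(0,-2,W); sL=100/41, sR=100/13; mL=2700/533, mR=-3450/533; mL+mR=-750/533 → advance -1; mR−mL=-150/13 → turn -1·90°
n=6: pose=(1,-2,N); sL=200/29, sR=200/61; mL=9000/1769, mR=300/1769; mL+mR=9300/1769 → advance +1; mR−mL=-300/61 → turn -1·90°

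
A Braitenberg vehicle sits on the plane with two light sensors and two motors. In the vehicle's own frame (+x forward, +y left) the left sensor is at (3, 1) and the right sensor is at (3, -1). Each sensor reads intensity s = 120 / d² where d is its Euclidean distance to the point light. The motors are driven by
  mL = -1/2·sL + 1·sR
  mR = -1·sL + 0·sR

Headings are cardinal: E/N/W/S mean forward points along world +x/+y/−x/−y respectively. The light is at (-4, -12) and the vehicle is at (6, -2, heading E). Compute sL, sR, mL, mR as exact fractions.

12/29 12/25 198/725 -12/29

left sensor world pos  = (9, -1); dL² = 290
right sensor world pos = (9, -3); dR² = 250
sL = 120/290 = 12/29
sR = 120/250 = 12/25
mL = -1/2·sL + 1·sR = 198/725
mR = -1·sL + 0·sR = -12/29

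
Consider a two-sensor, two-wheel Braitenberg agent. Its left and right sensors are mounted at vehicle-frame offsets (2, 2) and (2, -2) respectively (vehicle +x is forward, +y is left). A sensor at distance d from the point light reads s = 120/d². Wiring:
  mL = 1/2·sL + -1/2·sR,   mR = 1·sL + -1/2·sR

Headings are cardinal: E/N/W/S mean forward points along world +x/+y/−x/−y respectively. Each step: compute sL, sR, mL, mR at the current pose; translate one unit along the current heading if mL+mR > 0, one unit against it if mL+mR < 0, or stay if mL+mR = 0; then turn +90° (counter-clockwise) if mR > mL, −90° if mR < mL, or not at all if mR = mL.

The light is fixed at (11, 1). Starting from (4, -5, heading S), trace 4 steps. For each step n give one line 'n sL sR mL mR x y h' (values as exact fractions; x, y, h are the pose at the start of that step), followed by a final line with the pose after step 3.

0 120/89 24/29 672/2581 2412/2581 4 -5 S
1 12/5 60/53 168/265 486/265 4 -6 E
2 120/89 120/41 -2880/3649 -420/3649 5 -6 N
3 30/41 6/5 -48/205 27/205 5 -7 W
final 6 -7 S

n=0: pose=(4,-5,S); sL=120/89, sR=24/29; mL=672/2581, mR=2412/2581; mL+mR=3084/2581 → advance +1; mR−mL=60/89 → turn +1·90°
n=1: pose=(4,-6,E); sL=12/5, sR=60/53; mL=168/265, mR=486/265; mL+mR=654/265 → advance +1; mR−mL=6/5 → turn +1·90°
n=2: pose=(5,-6,N); sL=120/89, sR=120/41; mL=-2880/3649, mR=-420/3649; mL+mR=-3300/3649 → advance -1; mR−mL=60/89 → turn +1·90°
n=3: pose=(5,-7,W); sL=30/41, sR=6/5; mL=-48/205, mR=27/205; mL+mR=-21/205 → advance -1; mR−mL=15/41 → turn +1·90°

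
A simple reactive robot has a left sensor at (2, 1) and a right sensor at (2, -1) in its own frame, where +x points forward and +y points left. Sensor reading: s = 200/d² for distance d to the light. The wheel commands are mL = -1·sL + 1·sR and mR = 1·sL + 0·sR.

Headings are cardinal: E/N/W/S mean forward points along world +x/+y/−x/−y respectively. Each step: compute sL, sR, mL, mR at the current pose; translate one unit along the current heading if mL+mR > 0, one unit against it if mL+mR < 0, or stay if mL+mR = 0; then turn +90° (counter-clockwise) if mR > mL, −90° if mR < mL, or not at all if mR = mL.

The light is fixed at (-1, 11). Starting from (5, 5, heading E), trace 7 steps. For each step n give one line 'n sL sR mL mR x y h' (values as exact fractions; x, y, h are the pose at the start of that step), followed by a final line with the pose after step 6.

n=0: pose=(5,5,E); sL=200/89, sR=200/113; mL=-4800/10057, mR=200/89; mL+mR=200/113 → advance +1; mR−mL=27400/10057 → turn +1·90°
n=1: pose=(6,5,N); sL=50/13, sR=5/2; mL=-35/26, mR=50/13; mL+mR=5/2 → advance +1; mR−mL=135/26 → turn +1·90°
n=2: pose=(6,6,W); sL=200/61, sR=200/41; mL=4000/2501, mR=200/61; mL+mR=200/41 → advance +1; mR−mL=4200/2501 → turn +1·90°
n=3: pose=(5,6,S); sL=100/49, sR=100/37; mL=1200/1813, mR=100/49; mL+mR=100/37 → advance +1; mR−mL=2500/1813 → turn +1·90°
n=4: pose=(5,5,E); sL=200/89, sR=200/113; mL=-4800/10057, mR=200/89; mL+mR=200/113 → advance +1; mR−mL=27400/10057 → turn +1·90°
n=5: pose=(6,5,N); sL=50/13, sR=5/2; mL=-35/26, mR=50/13; mL+mR=5/2 → advance +1; mR−mL=135/26 → turn +1·90°
n=6: pose=(6,6,W); sL=200/61, sR=200/41; mL=4000/2501, mR=200/61; mL+mR=200/41 → advance +1; mR−mL=4200/2501 → turn +1·90°

0 200/89 200/113 -4800/10057 200/89 5 5 E
1 50/13 5/2 -35/26 50/13 6 5 N
2 200/61 200/41 4000/2501 200/61 6 6 W
3 100/49 100/37 1200/1813 100/49 5 6 S
4 200/89 200/113 -4800/10057 200/89 5 5 E
5 50/13 5/2 -35/26 50/13 6 5 N
6 200/61 200/41 4000/2501 200/61 6 6 W
final 5 6 S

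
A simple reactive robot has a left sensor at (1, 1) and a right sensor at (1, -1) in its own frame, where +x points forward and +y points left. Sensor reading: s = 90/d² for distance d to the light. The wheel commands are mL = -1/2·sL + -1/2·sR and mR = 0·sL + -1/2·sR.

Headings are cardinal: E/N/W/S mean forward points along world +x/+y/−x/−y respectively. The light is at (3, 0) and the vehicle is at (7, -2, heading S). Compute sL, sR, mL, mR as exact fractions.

45/17 5 -65/17 -5/2

left sensor world pos  = (8, -3); dL² = 34
right sensor world pos = (6, -3); dR² = 18
sL = 90/34 = 45/17
sR = 90/18 = 5
mL = -1/2·sL + -1/2·sR = -65/17
mR = 0·sL + -1/2·sR = -5/2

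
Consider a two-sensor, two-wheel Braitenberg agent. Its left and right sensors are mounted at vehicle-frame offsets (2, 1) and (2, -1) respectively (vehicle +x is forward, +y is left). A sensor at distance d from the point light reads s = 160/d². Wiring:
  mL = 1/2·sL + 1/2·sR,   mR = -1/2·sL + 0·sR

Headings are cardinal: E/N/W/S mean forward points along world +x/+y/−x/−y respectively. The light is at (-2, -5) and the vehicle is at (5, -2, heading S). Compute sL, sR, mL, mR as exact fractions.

left sensor world pos  = (6, -4); dL² = 65
right sensor world pos = (4, -4); dR² = 37
sL = 160/65 = 32/13
sR = 160/37 = 160/37
mL = 1/2·sL + 1/2·sR = 1632/481
mR = -1/2·sL + 0·sR = -16/13

32/13 160/37 1632/481 -16/13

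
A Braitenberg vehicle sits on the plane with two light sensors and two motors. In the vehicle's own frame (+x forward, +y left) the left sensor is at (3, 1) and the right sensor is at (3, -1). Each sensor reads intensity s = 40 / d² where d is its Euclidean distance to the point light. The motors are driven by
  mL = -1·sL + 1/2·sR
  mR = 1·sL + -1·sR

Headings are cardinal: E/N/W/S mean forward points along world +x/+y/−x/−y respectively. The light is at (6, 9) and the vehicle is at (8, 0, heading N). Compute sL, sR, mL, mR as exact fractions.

40/37 8/9 -212/333 64/333

left sensor world pos  = (7, 3); dL² = 37
right sensor world pos = (9, 3); dR² = 45
sL = 40/37 = 40/37
sR = 40/45 = 8/9
mL = -1·sL + 1/2·sR = -212/333
mR = 1·sL + -1·sR = 64/333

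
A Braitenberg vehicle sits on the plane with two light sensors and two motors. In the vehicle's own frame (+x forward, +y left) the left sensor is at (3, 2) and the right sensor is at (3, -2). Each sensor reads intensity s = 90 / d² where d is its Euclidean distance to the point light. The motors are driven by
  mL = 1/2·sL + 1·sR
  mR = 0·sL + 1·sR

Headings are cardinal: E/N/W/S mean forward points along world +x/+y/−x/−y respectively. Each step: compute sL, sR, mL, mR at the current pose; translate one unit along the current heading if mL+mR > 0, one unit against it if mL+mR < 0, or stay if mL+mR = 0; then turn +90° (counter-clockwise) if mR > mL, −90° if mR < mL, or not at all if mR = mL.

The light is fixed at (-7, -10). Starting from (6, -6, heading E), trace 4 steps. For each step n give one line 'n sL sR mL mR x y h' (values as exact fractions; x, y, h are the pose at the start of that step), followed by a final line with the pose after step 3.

n=0: pose=(6,-6,E); sL=45/146, sR=9/26; mL=1899/3796, mR=9/26; mL+mR=3213/3796 → advance +1; mR−mL=-45/292 → turn -1·90°
n=1: pose=(7,-6,S); sL=90/257, sR=18/29; mL=5931/7453, mR=18/29; mL+mR=10557/7453 → advance +1; mR−mL=-45/257 → turn -1·90°
n=2: pose=(7,-7,W); sL=45/61, sR=45/73; mL=8775/8906, mR=45/73; mL+mR=14265/8906 → advance +1; mR−mL=-45/122 → turn -1·90°
n=3: pose=(6,-7,N); sL=90/157, sR=10/29; mL=2875/4553, mR=10/29; mL+mR=4445/4553 → advance +1; mR−mL=-45/157 → turn -1·90°

0 45/146 9/26 1899/3796 9/26 6 -6 E
1 90/257 18/29 5931/7453 18/29 7 -6 S
2 45/61 45/73 8775/8906 45/73 7 -7 W
3 90/157 10/29 2875/4553 10/29 6 -7 N
final 6 -6 E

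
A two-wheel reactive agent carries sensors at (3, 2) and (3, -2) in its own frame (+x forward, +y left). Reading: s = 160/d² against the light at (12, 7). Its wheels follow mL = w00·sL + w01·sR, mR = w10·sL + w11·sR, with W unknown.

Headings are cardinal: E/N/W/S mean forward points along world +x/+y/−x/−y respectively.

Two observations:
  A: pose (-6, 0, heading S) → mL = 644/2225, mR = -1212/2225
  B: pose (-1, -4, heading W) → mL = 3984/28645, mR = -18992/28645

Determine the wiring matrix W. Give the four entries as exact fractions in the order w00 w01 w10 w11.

obs A: pose=(-6,0,S) → sL=40/89, sR=8/25, mL=644/2225, mR=-1212/2225
obs B: pose=(-1,-4,W) → sL=32/85, sR=160/337, mL=3984/28645, mR=-18992/28645
sensor matrix S = [[40/89, 8/25], [32/85, 160/337]]; det S = 5921792/63735125
solve [mL_A; mL_B] = S·[w00; w01] and [mR_A; mR_B] = S·[w10; w11]:
  w00 = 1, w01 = -1/2, w10 = -1/2, w11 = -1

1 -1/2 -1/2 -1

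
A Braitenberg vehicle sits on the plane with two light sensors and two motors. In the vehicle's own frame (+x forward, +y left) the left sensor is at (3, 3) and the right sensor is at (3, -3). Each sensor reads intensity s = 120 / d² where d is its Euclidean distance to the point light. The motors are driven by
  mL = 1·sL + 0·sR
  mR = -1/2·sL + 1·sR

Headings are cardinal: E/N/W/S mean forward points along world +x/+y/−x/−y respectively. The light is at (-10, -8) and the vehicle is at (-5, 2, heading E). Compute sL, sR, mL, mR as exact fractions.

120/233 120/113 120/233 21180/26329

left sensor world pos  = (-2, 5); dL² = 233
right sensor world pos = (-2, -1); dR² = 113
sL = 120/233 = 120/233
sR = 120/113 = 120/113
mL = 1·sL + 0·sR = 120/233
mR = -1/2·sL + 1·sR = 21180/26329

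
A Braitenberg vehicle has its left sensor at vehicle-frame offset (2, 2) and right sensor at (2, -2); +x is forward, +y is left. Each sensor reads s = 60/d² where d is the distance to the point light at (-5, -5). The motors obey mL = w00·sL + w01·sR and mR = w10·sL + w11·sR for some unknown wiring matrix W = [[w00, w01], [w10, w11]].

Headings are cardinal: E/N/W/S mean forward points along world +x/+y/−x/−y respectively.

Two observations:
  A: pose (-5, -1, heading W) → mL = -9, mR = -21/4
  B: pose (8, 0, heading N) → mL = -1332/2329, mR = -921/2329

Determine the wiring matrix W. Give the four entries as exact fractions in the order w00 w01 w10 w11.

-1 -1 -1/2 -1

obs A: pose=(-5,-1,W) → sL=15/2, sR=3/2, mL=-9, mR=-21/4
obs B: pose=(8,0,N) → sL=6/17, sR=30/137, mL=-1332/2329, mR=-921/2329
sensor matrix S = [[15/2, 3/2], [6/17, 30/137]]; det S = 2592/2329
solve [mL_A; mL_B] = S·[w00; w01] and [mR_A; mR_B] = S·[w10; w11]:
  w00 = -1, w01 = -1, w10 = -1/2, w11 = -1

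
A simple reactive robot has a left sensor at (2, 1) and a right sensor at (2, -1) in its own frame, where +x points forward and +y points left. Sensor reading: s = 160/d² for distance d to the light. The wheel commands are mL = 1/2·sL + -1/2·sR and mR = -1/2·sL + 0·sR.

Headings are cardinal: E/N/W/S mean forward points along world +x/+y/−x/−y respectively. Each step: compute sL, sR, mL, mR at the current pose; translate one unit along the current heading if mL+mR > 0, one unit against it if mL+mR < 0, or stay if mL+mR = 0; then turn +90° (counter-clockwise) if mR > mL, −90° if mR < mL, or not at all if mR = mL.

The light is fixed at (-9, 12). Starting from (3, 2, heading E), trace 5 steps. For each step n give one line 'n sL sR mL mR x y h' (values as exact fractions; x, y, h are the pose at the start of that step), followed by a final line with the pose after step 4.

0 160/277 160/317 3200/87809 -80/277 3 2 E
1 5/9 40/61 -55/1098 -5/18 2 2 S
2 160/181 32/29 -576/5249 -80/181 2 3 W
3 16/17 80/109 192/1853 -8/17 3 3 N
4 160/277 160/317 3200/87809 -80/277 3 2 E
final 2 2 S

n=0: pose=(3,2,E); sL=160/277, sR=160/317; mL=3200/87809, mR=-80/277; mL+mR=-80/317 → advance -1; mR−mL=-28560/87809 → turn -1·90°
n=1: pose=(2,2,S); sL=5/9, sR=40/61; mL=-55/1098, mR=-5/18; mL+mR=-20/61 → advance -1; mR−mL=-125/549 → turn -1·90°
n=2: pose=(2,3,W); sL=160/181, sR=32/29; mL=-576/5249, mR=-80/181; mL+mR=-16/29 → advance -1; mR−mL=-1744/5249 → turn -1·90°
n=3: pose=(3,3,N); sL=16/17, sR=80/109; mL=192/1853, mR=-8/17; mL+mR=-40/109 → advance -1; mR−mL=-1064/1853 → turn -1·90°
n=4: pose=(3,2,E); sL=160/277, sR=160/317; mL=3200/87809, mR=-80/277; mL+mR=-80/317 → advance -1; mR−mL=-28560/87809 → turn -1·90°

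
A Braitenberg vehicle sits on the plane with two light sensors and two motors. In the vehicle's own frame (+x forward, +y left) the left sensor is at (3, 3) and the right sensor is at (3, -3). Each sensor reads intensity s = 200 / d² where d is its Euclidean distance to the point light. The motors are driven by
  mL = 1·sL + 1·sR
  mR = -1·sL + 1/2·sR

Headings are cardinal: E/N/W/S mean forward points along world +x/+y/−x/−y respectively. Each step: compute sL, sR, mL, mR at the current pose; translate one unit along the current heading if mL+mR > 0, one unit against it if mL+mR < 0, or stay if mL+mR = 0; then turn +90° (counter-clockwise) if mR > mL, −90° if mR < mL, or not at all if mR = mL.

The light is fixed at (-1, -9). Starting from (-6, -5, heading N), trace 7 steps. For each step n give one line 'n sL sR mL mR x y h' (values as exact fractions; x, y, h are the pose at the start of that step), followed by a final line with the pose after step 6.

0 200/113 200/53 33200/5989 700/5989 -6 -5 N
1 50/17 25 475/17 325/34 -6 -4 E
2 40 200/53 2320/53 -2020/53 -5 -4 S
3 4 100/49 296/49 -146/49 -5 -5 W
4 200/113 200/53 33200/5989 700/5989 -6 -5 N
5 50/17 25 475/17 325/34 -6 -4 E
6 40 200/53 2320/53 -2020/53 -5 -4 S
final -5 -5 W

n=0: pose=(-6,-5,N); sL=200/113, sR=200/53; mL=33200/5989, mR=700/5989; mL+mR=300/53 → advance +1; mR−mL=-32500/5989 → turn -1·90°
n=1: pose=(-6,-4,E); sL=50/17, sR=25; mL=475/17, mR=325/34; mL+mR=75/2 → advance +1; mR−mL=-625/34 → turn -1·90°
n=2: pose=(-5,-4,S); sL=40, sR=200/53; mL=2320/53, mR=-2020/53; mL+mR=300/53 → advance +1; mR−mL=-4340/53 → turn -1·90°
n=3: pose=(-5,-5,W); sL=4, sR=100/49; mL=296/49, mR=-146/49; mL+mR=150/49 → advance +1; mR−mL=-442/49 → turn -1·90°
n=4: pose=(-6,-5,N); sL=200/113, sR=200/53; mL=33200/5989, mR=700/5989; mL+mR=300/53 → advance +1; mR−mL=-32500/5989 → turn -1·90°
n=5: pose=(-6,-4,E); sL=50/17, sR=25; mL=475/17, mR=325/34; mL+mR=75/2 → advance +1; mR−mL=-625/34 → turn -1·90°
n=6: pose=(-5,-4,S); sL=40, sR=200/53; mL=2320/53, mR=-2020/53; mL+mR=300/53 → advance +1; mR−mL=-4340/53 → turn -1·90°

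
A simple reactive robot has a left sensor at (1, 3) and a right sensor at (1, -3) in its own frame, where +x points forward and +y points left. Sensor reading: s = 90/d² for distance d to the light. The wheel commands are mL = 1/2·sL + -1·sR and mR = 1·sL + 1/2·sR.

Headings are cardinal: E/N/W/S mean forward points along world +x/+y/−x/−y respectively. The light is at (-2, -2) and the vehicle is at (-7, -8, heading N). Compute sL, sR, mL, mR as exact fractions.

90/89 90/29 -6705/2581 6615/2581

left sensor world pos  = (-10, -7); dL² = 89
right sensor world pos = (-4, -7); dR² = 29
sL = 90/89 = 90/89
sR = 90/29 = 90/29
mL = 1/2·sL + -1·sR = -6705/2581
mR = 1·sL + 1/2·sR = 6615/2581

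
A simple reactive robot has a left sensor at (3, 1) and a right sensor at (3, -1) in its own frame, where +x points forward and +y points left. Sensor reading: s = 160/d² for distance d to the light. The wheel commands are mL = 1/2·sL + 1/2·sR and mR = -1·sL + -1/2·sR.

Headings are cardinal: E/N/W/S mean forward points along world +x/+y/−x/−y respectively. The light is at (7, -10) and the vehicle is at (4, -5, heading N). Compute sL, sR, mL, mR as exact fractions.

left sensor world pos  = (3, -2); dL² = 80
right sensor world pos = (5, -2); dR² = 68
sL = 160/80 = 2
sR = 160/68 = 40/17
mL = 1/2·sL + 1/2·sR = 37/17
mR = -1·sL + -1/2·sR = -54/17

2 40/17 37/17 -54/17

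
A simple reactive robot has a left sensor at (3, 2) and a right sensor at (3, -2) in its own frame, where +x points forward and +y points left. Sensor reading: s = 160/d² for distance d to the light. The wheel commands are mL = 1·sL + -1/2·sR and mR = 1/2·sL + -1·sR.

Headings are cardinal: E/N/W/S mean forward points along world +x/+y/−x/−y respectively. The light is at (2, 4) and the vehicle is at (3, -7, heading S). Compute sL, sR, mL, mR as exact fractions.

32/41 160/197 3024/8077 -3408/8077

left sensor world pos  = (5, -10); dL² = 205
right sensor world pos = (1, -10); dR² = 197
sL = 160/205 = 32/41
sR = 160/197 = 160/197
mL = 1·sL + -1/2·sR = 3024/8077
mR = 1/2·sL + -1·sR = -3408/8077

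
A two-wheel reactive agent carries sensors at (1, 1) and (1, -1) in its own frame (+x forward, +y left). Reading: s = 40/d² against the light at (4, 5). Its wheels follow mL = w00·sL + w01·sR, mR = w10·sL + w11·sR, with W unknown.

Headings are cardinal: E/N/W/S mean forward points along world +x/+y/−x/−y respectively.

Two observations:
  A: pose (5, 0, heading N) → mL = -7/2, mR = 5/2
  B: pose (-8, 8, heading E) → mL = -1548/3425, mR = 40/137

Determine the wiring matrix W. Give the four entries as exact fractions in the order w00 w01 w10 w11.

obs A: pose=(5,0,N) → sL=5/2, sR=2, mL=-7/2, mR=5/2
obs B: pose=(-8,8,E) → sL=40/137, sR=8/25, mL=-1548/3425, mR=40/137
sensor matrix S = [[5/2, 2], [40/137, 8/25]]; det S = 148/685
solve [mL_A; mL_B] = S·[w00; w01] and [mR_A; mR_B] = S·[w10; w11]:
  w00 = -1, w01 = -1/2, w10 = 1, w11 = 0

-1 -1/2 1 0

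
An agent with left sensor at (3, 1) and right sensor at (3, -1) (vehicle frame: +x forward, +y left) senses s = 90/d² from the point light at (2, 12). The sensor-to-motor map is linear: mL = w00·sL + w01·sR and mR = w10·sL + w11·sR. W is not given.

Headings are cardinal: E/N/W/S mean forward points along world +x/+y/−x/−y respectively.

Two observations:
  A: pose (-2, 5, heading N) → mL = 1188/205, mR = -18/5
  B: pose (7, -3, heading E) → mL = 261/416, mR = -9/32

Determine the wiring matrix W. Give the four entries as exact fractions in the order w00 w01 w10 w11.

obs A: pose=(-2,5,N) → sL=90/41, sR=18/5, mL=1188/205, mR=-18/5
obs B: pose=(7,-3,E) → sL=9/26, sR=9/32, mL=261/416, mR=-9/32
sensor matrix S = [[90/41, 18/5], [9/26, 9/32]]; det S = -26811/42640
solve [mL_A; mL_B] = S·[w00; w01] and [mR_A; mR_B] = S·[w10; w11]:
  w00 = 1, w01 = 1, w10 = 0, w11 = -1

1 1 0 -1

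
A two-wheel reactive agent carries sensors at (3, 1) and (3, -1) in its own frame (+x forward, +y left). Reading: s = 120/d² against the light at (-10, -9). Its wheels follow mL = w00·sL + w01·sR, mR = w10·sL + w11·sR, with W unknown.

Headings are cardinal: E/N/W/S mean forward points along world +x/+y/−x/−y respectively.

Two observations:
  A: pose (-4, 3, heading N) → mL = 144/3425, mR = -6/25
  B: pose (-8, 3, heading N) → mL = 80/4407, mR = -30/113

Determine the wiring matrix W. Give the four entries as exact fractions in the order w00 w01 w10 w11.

1 -1 -1/2 0

obs A: pose=(-4,3,N) → sL=12/25, sR=60/137, mL=144/3425, mR=-6/25
obs B: pose=(-8,3,N) → sL=60/113, sR=20/39, mL=80/4407, mR=-30/113
sensor matrix S = [[12/25, 60/137], [60/113, 20/39]]; det S = 13696/1006265
solve [mL_A; mL_B] = S·[w00; w01] and [mR_A; mR_B] = S·[w10; w11]:
  w00 = 1, w01 = -1, w10 = -1/2, w11 = 0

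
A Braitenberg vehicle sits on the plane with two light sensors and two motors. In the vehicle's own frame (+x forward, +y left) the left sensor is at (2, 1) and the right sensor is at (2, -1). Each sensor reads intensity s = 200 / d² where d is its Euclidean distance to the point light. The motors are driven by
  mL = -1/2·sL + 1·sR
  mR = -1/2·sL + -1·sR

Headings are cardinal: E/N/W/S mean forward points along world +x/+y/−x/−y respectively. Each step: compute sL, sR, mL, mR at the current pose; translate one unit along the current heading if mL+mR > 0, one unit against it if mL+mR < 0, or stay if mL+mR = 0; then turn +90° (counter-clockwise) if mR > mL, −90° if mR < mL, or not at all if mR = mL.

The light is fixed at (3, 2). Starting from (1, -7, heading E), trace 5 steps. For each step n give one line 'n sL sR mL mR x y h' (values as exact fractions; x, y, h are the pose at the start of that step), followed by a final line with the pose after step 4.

n=0: pose=(1,-7,E); sL=25/8, sR=2; mL=7/16, mR=-57/16; mL+mR=-25/8 → advance -1; mR−mL=-4 → turn -1·90°
n=1: pose=(0,-7,S); sL=8/5, sR=200/137; mL=452/685, mR=-1548/685; mL+mR=-8/5 → advance -1; mR−mL=-400/137 → turn -1·90°
n=2: pose=(0,-6,W); sL=100/53, sR=100/37; mL=3450/1961, mR=-7150/1961; mL+mR=-100/53 → advance -1; mR−mL=-200/37 → turn -1·90°
n=3: pose=(1,-6,N); sL=40/9, sR=200/37; mL=1060/333, mR=-2540/333; mL+mR=-40/9 → advance -1; mR−mL=-400/37 → turn -1·90°
n=4: pose=(1,-7,E); sL=25/8, sR=2; mL=7/16, mR=-57/16; mL+mR=-25/8 → advance -1; mR−mL=-4 → turn -1·90°

0 25/8 2 7/16 -57/16 1 -7 E
1 8/5 200/137 452/685 -1548/685 0 -7 S
2 100/53 100/37 3450/1961 -7150/1961 0 -6 W
3 40/9 200/37 1060/333 -2540/333 1 -6 N
4 25/8 2 7/16 -57/16 1 -7 E
final 0 -7 S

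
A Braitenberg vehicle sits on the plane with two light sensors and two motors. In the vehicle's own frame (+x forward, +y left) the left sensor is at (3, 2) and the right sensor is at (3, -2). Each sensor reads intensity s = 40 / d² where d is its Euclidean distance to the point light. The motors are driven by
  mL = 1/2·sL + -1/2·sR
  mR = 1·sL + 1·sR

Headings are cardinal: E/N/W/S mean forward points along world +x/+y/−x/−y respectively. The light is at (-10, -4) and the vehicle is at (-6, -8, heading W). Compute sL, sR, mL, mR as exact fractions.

40/37 8 -128/37 336/37

left sensor world pos  = (-9, -10); dL² = 37
right sensor world pos = (-9, -6); dR² = 5
sL = 40/37 = 40/37
sR = 40/5 = 8
mL = 1/2·sL + -1/2·sR = -128/37
mR = 1·sL + 1·sR = 336/37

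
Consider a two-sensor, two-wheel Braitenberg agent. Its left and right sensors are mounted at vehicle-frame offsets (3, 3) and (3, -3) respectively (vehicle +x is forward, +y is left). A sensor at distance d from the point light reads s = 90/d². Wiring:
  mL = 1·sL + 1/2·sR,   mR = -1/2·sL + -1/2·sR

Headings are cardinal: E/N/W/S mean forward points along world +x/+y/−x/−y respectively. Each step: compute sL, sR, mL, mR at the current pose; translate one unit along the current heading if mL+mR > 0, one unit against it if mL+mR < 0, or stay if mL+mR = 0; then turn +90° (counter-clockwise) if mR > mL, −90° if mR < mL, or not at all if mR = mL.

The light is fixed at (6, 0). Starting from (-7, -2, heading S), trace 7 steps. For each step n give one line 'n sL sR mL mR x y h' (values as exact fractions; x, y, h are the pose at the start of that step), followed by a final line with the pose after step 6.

0 18/25 90/281 6183/7025 -3654/7025 -7 -2 S
1 45/146 45/128 9045/18688 -6165/18688 -7 -3 W
2 90/289 90/121 23895/34969 -18450/34969 -8 -3 N
3 45/61 45/73 9315/8906 -3015/4453 -8 -2 E
4 18/25 90/281 6183/7025 -3654/7025 -7 -2 S
5 45/146 45/128 9045/18688 -6165/18688 -7 -3 W
6 90/289 90/121 23895/34969 -18450/34969 -8 -3 N
final -8 -2 E

n=0: pose=(-7,-2,S); sL=18/25, sR=90/281; mL=6183/7025, mR=-3654/7025; mL+mR=9/25 → advance +1; mR−mL=-9837/7025 → turn -1·90°
n=1: pose=(-7,-3,W); sL=45/146, sR=45/128; mL=9045/18688, mR=-6165/18688; mL+mR=45/292 → advance +1; mR−mL=-7605/9344 → turn -1·90°
n=2: pose=(-8,-3,N); sL=90/289, sR=90/121; mL=23895/34969, mR=-18450/34969; mL+mR=45/289 → advance +1; mR−mL=-42345/34969 → turn -1·90°
n=3: pose=(-8,-2,E); sL=45/61, sR=45/73; mL=9315/8906, mR=-3015/4453; mL+mR=45/122 → advance +1; mR−mL=-15345/8906 → turn -1·90°
n=4: pose=(-7,-2,S); sL=18/25, sR=90/281; mL=6183/7025, mR=-3654/7025; mL+mR=9/25 → advance +1; mR−mL=-9837/7025 → turn -1·90°
n=5: pose=(-7,-3,W); sL=45/146, sR=45/128; mL=9045/18688, mR=-6165/18688; mL+mR=45/292 → advance +1; mR−mL=-7605/9344 → turn -1·90°
n=6: pose=(-8,-3,N); sL=90/289, sR=90/121; mL=23895/34969, mR=-18450/34969; mL+mR=45/289 → advance +1; mR−mL=-42345/34969 → turn -1·90°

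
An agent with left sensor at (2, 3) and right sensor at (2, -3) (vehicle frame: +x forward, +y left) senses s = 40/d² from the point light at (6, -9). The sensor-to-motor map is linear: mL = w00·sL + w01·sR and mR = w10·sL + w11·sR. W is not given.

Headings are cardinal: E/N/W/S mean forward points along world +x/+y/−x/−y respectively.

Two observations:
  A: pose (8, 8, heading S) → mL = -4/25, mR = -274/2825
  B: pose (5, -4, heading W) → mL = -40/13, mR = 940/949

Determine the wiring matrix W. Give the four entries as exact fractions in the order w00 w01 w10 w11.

-1 0 1/2 -1

obs A: pose=(8,8,S) → sL=4/25, sR=20/113, mL=-4/25, mR=-274/2825
obs B: pose=(5,-4,W) → sL=40/13, sR=40/73, mL=-40/13, mR=940/949
sensor matrix S = [[4/25, 20/113], [40/13, 40/73]]; det S = -244992/536185
solve [mL_A; mL_B] = S·[w00; w01] and [mR_A; mR_B] = S·[w10; w11]:
  w00 = -1, w01 = 0, w10 = 1/2, w11 = -1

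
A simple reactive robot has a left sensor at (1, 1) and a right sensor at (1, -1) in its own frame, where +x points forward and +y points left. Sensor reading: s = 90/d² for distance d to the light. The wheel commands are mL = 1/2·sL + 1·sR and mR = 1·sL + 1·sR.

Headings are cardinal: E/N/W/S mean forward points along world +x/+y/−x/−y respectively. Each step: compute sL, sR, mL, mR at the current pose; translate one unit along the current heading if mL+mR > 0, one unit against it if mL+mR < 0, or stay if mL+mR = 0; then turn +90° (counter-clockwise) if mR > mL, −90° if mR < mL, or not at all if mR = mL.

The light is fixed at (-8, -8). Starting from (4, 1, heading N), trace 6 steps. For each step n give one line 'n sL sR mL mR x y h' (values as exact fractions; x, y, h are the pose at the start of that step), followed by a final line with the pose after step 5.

n=0: pose=(4,1,N); sL=90/221, sR=90/269; mL=31995/59449, mR=44100/59449; mL+mR=76095/59449 → advance +1; mR−mL=45/221 → turn +1·90°
n=1: pose=(4,2,W); sL=45/101, sR=45/121; mL=14535/24442, mR=9990/12221; mL+mR=34515/24442 → advance +1; mR−mL=45/202 → turn +1·90°
n=2: pose=(3,2,S); sL=2/5, sR=90/181; mL=631/905, mR=812/905; mL+mR=1443/905 → advance +1; mR−mL=1/5 → turn +1·90°
n=3: pose=(3,1,E); sL=45/122, sR=45/104; mL=3915/6344, mR=5085/6344; mL+mR=1125/793 → advance +1; mR−mL=45/244 → turn +1·90°
n=4: pose=(4,1,N); sL=90/221, sR=90/269; mL=31995/59449, mR=44100/59449; mL+mR=76095/59449 → advance +1; mR−mL=45/221 → turn +1·90°
n=5: pose=(4,2,W); sL=45/101, sR=45/121; mL=14535/24442, mR=9990/12221; mL+mR=34515/24442 → advance +1; mR−mL=45/202 → turn +1·90°

0 90/221 90/269 31995/59449 44100/59449 4 1 N
1 45/101 45/121 14535/24442 9990/12221 4 2 W
2 2/5 90/181 631/905 812/905 3 2 S
3 45/122 45/104 3915/6344 5085/6344 3 1 E
4 90/221 90/269 31995/59449 44100/59449 4 1 N
5 45/101 45/121 14535/24442 9990/12221 4 2 W
final 3 2 S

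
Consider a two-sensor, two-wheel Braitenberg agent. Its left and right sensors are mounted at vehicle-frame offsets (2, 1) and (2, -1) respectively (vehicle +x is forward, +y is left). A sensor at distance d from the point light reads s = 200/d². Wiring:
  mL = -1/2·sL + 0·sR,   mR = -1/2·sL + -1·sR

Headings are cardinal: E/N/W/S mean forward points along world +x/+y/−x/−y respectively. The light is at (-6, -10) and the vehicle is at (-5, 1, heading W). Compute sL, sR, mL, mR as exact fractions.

200/101 40/29 -100/101 -6940/2929

left sensor world pos  = (-7, 0); dL² = 101
right sensor world pos = (-7, 2); dR² = 145
sL = 200/101 = 200/101
sR = 200/145 = 40/29
mL = -1/2·sL + 0·sR = -100/101
mR = -1/2·sL + -1·sR = -6940/2929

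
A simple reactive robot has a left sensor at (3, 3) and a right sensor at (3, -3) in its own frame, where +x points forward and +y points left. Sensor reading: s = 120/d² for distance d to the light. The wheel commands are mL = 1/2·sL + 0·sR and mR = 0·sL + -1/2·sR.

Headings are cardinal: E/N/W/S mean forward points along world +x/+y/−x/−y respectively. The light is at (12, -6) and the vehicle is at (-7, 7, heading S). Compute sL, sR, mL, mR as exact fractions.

30/89 15/73 15/89 -15/146

left sensor world pos  = (-4, 4); dL² = 356
right sensor world pos = (-10, 4); dR² = 584
sL = 120/356 = 30/89
sR = 120/584 = 15/73
mL = 1/2·sL + 0·sR = 15/89
mR = 0·sL + -1/2·sR = -15/146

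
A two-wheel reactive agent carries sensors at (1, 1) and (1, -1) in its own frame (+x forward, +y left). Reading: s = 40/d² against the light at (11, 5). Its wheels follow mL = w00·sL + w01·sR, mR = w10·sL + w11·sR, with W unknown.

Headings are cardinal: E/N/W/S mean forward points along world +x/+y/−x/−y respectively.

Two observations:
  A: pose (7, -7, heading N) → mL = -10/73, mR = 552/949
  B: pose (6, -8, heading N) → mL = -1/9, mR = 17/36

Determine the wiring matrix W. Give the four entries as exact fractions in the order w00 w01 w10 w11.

obs A: pose=(7,-7,N) → sL=20/73, sR=4/13, mL=-10/73, mR=552/949
obs B: pose=(6,-8,N) → sL=2/9, sR=1/4, mL=-1/9, mR=17/36
sensor matrix S = [[20/73, 4/13], [2/9, 1/4]]; det S = 1/8541
solve [mL_A; mL_B] = S·[w00; w01] and [mR_A; mR_B] = S·[w10; w11]:
  w00 = -1/2, w01 = 0, w10 = 1, w11 = 1

-1/2 0 1 1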